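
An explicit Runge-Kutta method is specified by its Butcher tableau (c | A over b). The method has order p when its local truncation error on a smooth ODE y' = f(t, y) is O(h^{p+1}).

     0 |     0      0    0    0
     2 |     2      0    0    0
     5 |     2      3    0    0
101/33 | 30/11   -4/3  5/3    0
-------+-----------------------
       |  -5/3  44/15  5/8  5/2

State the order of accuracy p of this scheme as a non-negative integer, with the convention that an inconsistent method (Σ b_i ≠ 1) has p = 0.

b = (-5/3, 44/15, 5/8, 5/2)
c = (0, 2, 5, 101/33)
Ac = (0, 0, 6, 17/3)
Σ b_i: (-5/3)·1 + 44/15·1 + 5/8·1 + 5/2·1 = 527/120 ≠ 1 ⇒ order 0.

0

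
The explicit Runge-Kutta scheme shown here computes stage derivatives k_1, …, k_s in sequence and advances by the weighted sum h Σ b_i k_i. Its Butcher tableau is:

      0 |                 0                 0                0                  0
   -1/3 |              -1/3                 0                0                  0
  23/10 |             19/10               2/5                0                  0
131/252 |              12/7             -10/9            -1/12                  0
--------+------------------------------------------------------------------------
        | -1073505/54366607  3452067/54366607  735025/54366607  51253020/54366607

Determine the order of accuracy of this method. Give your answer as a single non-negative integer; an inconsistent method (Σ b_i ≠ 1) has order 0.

3

b = (-1073505/54366607, 3452067/54366607, 735025/54366607, 51253020/54366607)
c = (0, -1/3, 23/10, 131/252)
Ac = (0, 0, -2/15, 193/1080)
Σ b_i: (-1073505/54366607)·1 + 3452067/54366607·1 + 735025/54366607·1 + 51253020/54366607·1 = 1 ✓
b·c: 3452067/54366607·(-1/3) + 735025/54366607·23/10 + 51253020/54366607·131/252 = 1/2 ✓
b·c²: 3452067/54366607·1/9 + 735025/54366607·529/100 + 51253020/54366607·17161/63504 = 1/3 ✓
b·Ac: 735025/54366607·(-2/15) + 51253020/54366607·193/1080 = 1/6 ✓
b·c³: 3452067/54366607·(-1/27) + 735025/54366607·12167/1000 + 51253020/54366607·2248091/16003008 = 242149552681/822023097840 ≠ 1/4 ⇒ order 3.
b·(c∘Ac): 735025/54366607·(-23/75) + 51253020/54366607·25283/272160 = 326582845/3914395704 ≠ 1/8
b·Ac²: 735025/54366607·2/45 + 51253020/54366607·(-18283/32400) = -5200002937/9785989260 ≠ 1/12
b·A²c: 51253020/54366607·1/90 = 569478/54366607 ≠ 1/24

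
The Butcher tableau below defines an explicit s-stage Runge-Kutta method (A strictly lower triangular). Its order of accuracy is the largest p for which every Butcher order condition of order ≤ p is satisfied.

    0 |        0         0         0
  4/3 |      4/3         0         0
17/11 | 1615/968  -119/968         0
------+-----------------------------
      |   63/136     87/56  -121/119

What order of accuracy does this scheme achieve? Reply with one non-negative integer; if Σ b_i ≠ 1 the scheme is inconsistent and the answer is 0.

3

b = (63/136, 87/56, -121/119)
c = (0, 4/3, 17/11)
Ac = (0, 0, -119/726)
Σ b_i: 63/136·1 + 87/56·1 + (-121/119)·1 = 1 ✓
b·c: 87/56·4/3 + (-121/119)·17/11 = 1/2 ✓
b·c²: 87/56·16/9 + (-121/119)·289/121 = 1/3 ✓
b·Ac: (-121/119)·(-119/726) = 1/6 ✓; 3 stages ⇒ order 3.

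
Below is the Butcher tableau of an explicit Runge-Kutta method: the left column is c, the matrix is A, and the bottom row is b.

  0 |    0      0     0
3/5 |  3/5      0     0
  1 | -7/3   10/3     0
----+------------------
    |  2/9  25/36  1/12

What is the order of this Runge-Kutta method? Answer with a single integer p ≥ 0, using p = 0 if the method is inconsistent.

3

b = (2/9, 25/36, 1/12)
c = (0, 3/5, 1)
Ac = (0, 0, 2)
Σ b_i: 2/9·1 + 25/36·1 + 1/12·1 = 1 ✓
b·c: 25/36·3/5 + 1/12·1 = 1/2 ✓
b·c²: 25/36·9/25 + 1/12·1 = 1/3 ✓
b·Ac: 1/12·2 = 1/6 ✓; 3 stages ⇒ order 3.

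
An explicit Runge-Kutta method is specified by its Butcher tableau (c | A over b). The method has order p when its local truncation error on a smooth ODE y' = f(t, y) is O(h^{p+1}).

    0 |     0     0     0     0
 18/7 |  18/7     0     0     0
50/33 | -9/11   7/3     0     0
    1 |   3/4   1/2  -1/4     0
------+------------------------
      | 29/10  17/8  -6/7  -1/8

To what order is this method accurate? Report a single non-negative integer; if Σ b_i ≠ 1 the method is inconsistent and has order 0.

0

b = (29/10, 17/8, -6/7, -1/8)
c = (0, 18/7, 50/33, 1)
Ac = (0, 0, 6, 419/462)
Σ b_i: 29/10·1 + 17/8·1 + (-6/7)·1 + (-1/8)·1 = 283/70 ≠ 1 ⇒ order 0.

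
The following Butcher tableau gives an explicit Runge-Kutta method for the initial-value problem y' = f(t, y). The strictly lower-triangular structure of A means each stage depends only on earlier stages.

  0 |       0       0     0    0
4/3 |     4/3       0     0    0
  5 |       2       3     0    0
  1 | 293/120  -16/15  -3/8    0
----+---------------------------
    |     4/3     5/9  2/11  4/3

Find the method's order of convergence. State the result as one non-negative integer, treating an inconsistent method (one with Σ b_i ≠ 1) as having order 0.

0

b = (4/3, 5/9, 2/11, 4/3)
c = (0, 4/3, 5, 1)
Ac = (0, 0, 4, -1187/360)
Σ b_i: 4/3·1 + 5/9·1 + 2/11·1 + 4/3·1 = 337/99 ≠ 1 ⇒ order 0.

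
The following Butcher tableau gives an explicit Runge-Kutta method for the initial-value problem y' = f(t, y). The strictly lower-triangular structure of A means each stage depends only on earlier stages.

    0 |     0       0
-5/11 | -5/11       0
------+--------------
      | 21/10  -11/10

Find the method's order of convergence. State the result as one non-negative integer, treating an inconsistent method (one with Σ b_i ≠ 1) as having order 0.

2

b = (21/10, -11/10)
c = (0, -5/11)
Σ b_i: 21/10·1 + (-11/10)·1 = 1 ✓
b·c: (-11/10)·(-5/11) = 1/2 ✓; 2 stages ⇒ order 2.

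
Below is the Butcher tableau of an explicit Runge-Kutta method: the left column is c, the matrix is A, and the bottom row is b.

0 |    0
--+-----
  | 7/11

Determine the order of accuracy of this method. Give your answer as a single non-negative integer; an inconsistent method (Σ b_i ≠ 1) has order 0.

b = (7/11)
c = (0)
Σ b_i: 7/11·1 = 7/11 ≠ 1 ⇒ order 0.

0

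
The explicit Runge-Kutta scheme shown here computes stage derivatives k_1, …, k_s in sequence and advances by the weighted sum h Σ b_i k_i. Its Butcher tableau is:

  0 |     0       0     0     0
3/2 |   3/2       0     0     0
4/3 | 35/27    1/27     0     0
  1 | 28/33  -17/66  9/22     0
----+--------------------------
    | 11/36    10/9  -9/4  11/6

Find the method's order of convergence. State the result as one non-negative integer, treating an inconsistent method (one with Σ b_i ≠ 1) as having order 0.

4

b = (11/36, 10/9, -9/4, 11/6)
c = (0, 3/2, 4/3, 1)
Ac = (0, 0, 1/18, 7/44)
Σ b_i: 11/36·1 + 10/9·1 + (-9/4)·1 + 11/6·1 = 1 ✓
b·c: 10/9·3/2 + (-9/4)·4/3 + 11/6·1 = 1/2 ✓
b·c²: 10/9·9/4 + (-9/4)·16/9 + 11/6·1 = 1/3 ✓
b·Ac: (-9/4)·1/18 + 11/6·7/44 = 1/6 ✓
b·c³: 10/9·27/8 + (-9/4)·64/27 + 11/6·1 = 1/4 ✓
b·(c∘Ac): (-9/4)·2/27 + 11/6·7/44 = 1/8 ✓
b·Ac²: (-9/4)·1/12 + 11/6·13/88 = 1/12 ✓
b·A²c: 11/6·1/44 = 1/24 ✓; 4 stages ⇒ order 4.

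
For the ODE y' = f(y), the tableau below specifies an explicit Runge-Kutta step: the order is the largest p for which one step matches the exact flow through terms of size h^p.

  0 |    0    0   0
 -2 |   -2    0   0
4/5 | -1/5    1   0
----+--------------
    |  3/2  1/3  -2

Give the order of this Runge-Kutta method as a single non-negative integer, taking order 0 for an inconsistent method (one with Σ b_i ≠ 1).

0

b = (3/2, 1/3, -2)
c = (0, -2, 4/5)
Ac = (0, 0, -2)
Σ b_i: 3/2·1 + 1/3·1 + (-2)·1 = -1/6 ≠ 1 ⇒ order 0.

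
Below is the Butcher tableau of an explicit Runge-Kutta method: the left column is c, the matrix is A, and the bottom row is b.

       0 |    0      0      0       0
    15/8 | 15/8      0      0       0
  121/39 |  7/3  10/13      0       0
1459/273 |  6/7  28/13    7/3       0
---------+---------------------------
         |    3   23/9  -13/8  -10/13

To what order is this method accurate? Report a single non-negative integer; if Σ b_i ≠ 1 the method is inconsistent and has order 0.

0

b = (3, 23/9, -13/8, -10/13)
c = (0, 15/8, 121/39, 1459/273)
Ac = (0, 0, 75/52, 203/18)
Σ b_i: 3·1 + 23/9·1 + (-13/8)·1 + (-10/13)·1 = 2959/936 ≠ 1 ⇒ order 0.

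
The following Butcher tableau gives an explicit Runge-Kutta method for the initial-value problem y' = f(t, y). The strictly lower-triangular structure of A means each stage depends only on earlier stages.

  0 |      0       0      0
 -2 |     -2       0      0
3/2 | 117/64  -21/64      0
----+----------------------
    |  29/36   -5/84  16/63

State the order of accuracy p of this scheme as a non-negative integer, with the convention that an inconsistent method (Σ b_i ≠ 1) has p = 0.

3

b = (29/36, -5/84, 16/63)
c = (0, -2, 3/2)
Ac = (0, 0, 21/32)
Σ b_i: 29/36·1 + (-5/84)·1 + 16/63·1 = 1 ✓
b·c: (-5/84)·(-2) + 16/63·3/2 = 1/2 ✓
b·c²: (-5/84)·4 + 16/63·9/4 = 1/3 ✓
b·Ac: 16/63·21/32 = 1/6 ✓; 3 stages ⇒ order 3.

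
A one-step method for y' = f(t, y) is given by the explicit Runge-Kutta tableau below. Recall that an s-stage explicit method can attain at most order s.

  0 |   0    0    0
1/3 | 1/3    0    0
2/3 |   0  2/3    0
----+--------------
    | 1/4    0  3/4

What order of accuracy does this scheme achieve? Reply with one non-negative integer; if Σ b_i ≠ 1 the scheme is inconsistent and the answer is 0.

b = (1/4, 0, 3/4)
c = (0, 1/3, 2/3)
Ac = (0, 0, 2/9)
Σ b_i: 1/4·1 + 3/4·1 = 1 ✓
b·c: 3/4·2/3 = 1/2 ✓
b·c²: 3/4·4/9 = 1/3 ✓
b·Ac: 3/4·2/9 = 1/6 ✓; 3 stages ⇒ order 3.

3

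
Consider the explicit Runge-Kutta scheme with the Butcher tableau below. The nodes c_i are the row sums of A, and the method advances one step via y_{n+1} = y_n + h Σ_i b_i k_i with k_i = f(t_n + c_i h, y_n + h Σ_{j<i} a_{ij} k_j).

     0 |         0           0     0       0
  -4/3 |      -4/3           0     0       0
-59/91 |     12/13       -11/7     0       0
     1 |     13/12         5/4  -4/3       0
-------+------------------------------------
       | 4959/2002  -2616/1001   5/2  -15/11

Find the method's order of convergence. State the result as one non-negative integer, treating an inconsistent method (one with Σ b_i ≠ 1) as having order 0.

b = (4959/2002, -2616/1001, 5/2, -15/11)
c = (0, -4/3, -59/91, 1)
Ac = (0, 0, 44/21, -73/91)
Σ b_i: 4959/2002·1 + (-2616/1001)·1 + 5/2·1 + (-15/11)·1 = 1 ✓
b·c: (-2616/1001)·(-4/3) + 5/2·(-59/91) + (-15/11)·1 = 1/2 ✓
b·c²: (-2616/1001)·16/9 + 5/2·3481/8281 + (-15/11)·1 = -2710189/546546 ≠ 1/3 ⇒ order 2.
b·Ac: 5/2·44/21 + (-15/11)·(-73/91) = 19015/3003 ≠ 1/6

2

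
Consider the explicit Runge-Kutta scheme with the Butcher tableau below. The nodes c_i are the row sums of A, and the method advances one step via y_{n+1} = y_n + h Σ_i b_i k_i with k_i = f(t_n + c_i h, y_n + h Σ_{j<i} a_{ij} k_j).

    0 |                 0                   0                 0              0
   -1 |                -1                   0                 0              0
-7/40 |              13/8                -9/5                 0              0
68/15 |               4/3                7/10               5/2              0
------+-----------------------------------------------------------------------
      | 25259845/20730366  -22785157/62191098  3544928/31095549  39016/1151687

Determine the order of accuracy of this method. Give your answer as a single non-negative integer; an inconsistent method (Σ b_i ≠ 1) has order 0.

b = (25259845/20730366, -22785157/62191098, 3544928/31095549, 39016/1151687)
c = (0, -1, -7/40, 68/15)
Ac = (0, 0, 9/5, -91/80)
Σ b_i: 25259845/20730366·1 + (-22785157/62191098)·1 + 3544928/31095549·1 + 39016/1151687·1 = 1 ✓
b·c: (-22785157/62191098)·(-1) + 3544928/31095549·(-7/40) + 39016/1151687·68/15 = 1/2 ✓
b·c²: (-22785157/62191098)·1 + 3544928/31095549·49/1600 + 39016/1151687·4624/225 = 1/3 ✓
b·Ac: 3544928/31095549·9/5 + 39016/1151687·(-91/80) = 1/6 ✓
b·c³: (-22785157/62191098)·(-1) + 3544928/31095549·(-343/64000) + 39016/1151687·314432/3375 = 43806644479/12438219600 ≠ 1/4 ⇒ order 3.
b·(c∘Ac): 3544928/31095549·(-63/200) + 39016/1151687·(-1547/300) = -242550/1151687 ≠ 1/8
b·Ac²: 3544928/31095549·(-9/5) + 39016/1151687·497/640 = -49447241/276404880 ≠ 1/12
b·A²c: 39016/1151687·9/2 = 175572/1151687 ≠ 1/24

3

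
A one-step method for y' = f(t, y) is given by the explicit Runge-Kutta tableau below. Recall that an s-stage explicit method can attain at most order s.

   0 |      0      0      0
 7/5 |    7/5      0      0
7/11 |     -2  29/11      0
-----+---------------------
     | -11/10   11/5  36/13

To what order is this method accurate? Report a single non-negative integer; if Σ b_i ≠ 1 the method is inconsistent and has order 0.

b = (-11/10, 11/5, 36/13)
c = (0, 7/5, 7/11)
Ac = (0, 0, 203/55)
Σ b_i: (-11/10)·1 + 11/5·1 + 36/13·1 = 503/130 ≠ 1 ⇒ order 0.

0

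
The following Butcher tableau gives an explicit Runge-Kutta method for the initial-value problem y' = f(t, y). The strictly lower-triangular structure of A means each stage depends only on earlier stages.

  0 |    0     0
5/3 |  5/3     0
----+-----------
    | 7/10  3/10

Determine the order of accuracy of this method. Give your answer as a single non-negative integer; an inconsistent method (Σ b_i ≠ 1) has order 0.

2

b = (7/10, 3/10)
c = (0, 5/3)
Σ b_i: 7/10·1 + 3/10·1 = 1 ✓
b·c: 3/10·5/3 = 1/2 ✓; 2 stages ⇒ order 2.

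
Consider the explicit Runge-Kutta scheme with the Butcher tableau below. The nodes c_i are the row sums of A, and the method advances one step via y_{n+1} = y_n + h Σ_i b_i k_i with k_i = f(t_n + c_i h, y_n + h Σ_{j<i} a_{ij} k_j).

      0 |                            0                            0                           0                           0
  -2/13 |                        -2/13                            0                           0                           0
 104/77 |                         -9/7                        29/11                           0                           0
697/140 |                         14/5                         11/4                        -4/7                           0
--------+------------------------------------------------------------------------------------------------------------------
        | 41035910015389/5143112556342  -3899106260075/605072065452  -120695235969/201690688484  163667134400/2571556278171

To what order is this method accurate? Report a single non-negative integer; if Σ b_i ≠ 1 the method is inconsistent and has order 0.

b = (41035910015389/5143112556342, -3899106260075/605072065452, -120695235969/201690688484, 163667134400/2571556278171)
c = (0, -2/13, 104/77, 697/140)
Ac = (0, 0, -58/143, -16745/14014)
Σ b_i: 41035910015389/5143112556342·1 + (-3899106260075/605072065452)·1 + (-120695235969/201690688484)·1 + 163667134400/2571556278171·1 = 1 ✓
b·c: (-3899106260075/605072065452)·(-2/13) + (-120695235969/201690688484)·104/77 + 163667134400/2571556278171·697/140 = 1/2 ✓
b·c²: (-3899106260075/605072065452)·4/169 + (-120695235969/201690688484)·10816/5929 + 163667134400/2571556278171·485809/19600 = 1/3 ✓
b·Ac: (-120695235969/201690688484)·(-58/143) + 163667134400/2571556278171·(-16745/14014) = 1/6 ✓
b·c³: (-3899106260075/605072065452)·(-8/2197) + (-120695235969/201690688484)·1124864/456533 + 163667134400/2571556278171·338608873/2744000 = 1615846877225709/252365473965605 ≠ 1/4 ⇒ order 3.
b·(c∘Ac): (-120695235969/201690688484)·(-464/847) + 163667134400/2571556278171·(-2334253/392392) = -699122514364/13765389489033 ≠ 1/8
b·Ac²: (-120695235969/201690688484)·116/1859 + 163667134400/2571556278171·(-6855083/7014007) = -256238537607989/2574127834449171 ≠ 1/12
b·A²c: 163667134400/2571556278171·232/1001 = 493126950400/33430231616223 ≠ 1/24

3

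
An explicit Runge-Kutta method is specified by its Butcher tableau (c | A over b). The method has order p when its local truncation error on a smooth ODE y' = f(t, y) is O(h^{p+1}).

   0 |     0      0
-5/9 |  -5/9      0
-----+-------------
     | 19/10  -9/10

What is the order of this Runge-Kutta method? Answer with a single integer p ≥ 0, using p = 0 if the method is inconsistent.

b = (19/10, -9/10)
c = (0, -5/9)
Σ b_i: 19/10·1 + (-9/10)·1 = 1 ✓
b·c: (-9/10)·(-5/9) = 1/2 ✓; 2 stages ⇒ order 2.

2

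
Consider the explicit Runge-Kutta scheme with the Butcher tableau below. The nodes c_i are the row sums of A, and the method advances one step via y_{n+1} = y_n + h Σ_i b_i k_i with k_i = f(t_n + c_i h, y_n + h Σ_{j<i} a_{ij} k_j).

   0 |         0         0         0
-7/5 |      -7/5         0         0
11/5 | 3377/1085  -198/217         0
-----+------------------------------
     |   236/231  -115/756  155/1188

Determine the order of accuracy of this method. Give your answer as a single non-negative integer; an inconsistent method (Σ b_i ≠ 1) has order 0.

b = (236/231, -115/756, 155/1188)
c = (0, -7/5, 11/5)
Ac = (0, 0, 198/155)
Σ b_i: 236/231·1 + (-115/756)·1 + 155/1188·1 = 1 ✓
b·c: (-115/756)·(-7/5) + 155/1188·11/5 = 1/2 ✓
b·c²: (-115/756)·49/25 + 155/1188·121/25 = 1/3 ✓
b·Ac: 155/1188·198/155 = 1/6 ✓; 3 stages ⇒ order 3.

3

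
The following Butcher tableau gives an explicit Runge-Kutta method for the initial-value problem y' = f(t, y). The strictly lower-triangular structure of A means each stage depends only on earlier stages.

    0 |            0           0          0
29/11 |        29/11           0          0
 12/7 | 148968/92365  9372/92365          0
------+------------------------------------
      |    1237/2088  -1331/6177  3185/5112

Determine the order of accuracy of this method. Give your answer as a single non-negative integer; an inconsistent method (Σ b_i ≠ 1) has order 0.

3

b = (1237/2088, -1331/6177, 3185/5112)
c = (0, 29/11, 12/7)
Ac = (0, 0, 852/3185)
Σ b_i: 1237/2088·1 + (-1331/6177)·1 + 3185/5112·1 = 1 ✓
b·c: (-1331/6177)·29/11 + 3185/5112·12/7 = 1/2 ✓
b·c²: (-1331/6177)·841/121 + 3185/5112·144/49 = 1/3 ✓
b·Ac: 3185/5112·852/3185 = 1/6 ✓; 3 stages ⇒ order 3.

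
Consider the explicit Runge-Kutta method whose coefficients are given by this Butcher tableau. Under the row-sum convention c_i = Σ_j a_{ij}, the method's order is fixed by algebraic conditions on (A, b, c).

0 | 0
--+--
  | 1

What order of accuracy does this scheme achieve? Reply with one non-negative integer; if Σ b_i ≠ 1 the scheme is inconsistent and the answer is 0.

1

b = (1)
c = (0)
Σ b_i: 1·1 = 1 ✓; 1 stage ⇒ order 1.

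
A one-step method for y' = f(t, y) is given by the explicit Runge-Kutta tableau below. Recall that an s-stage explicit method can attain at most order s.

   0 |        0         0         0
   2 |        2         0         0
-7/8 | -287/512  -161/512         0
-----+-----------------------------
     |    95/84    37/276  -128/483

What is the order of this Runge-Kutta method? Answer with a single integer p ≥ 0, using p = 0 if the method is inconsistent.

3

b = (95/84, 37/276, -128/483)
c = (0, 2, -7/8)
Ac = (0, 0, -161/256)
Σ b_i: 95/84·1 + 37/276·1 + (-128/483)·1 = 1 ✓
b·c: 37/276·2 + (-128/483)·(-7/8) = 1/2 ✓
b·c²: 37/276·4 + (-128/483)·49/64 = 1/3 ✓
b·Ac: (-128/483)·(-161/256) = 1/6 ✓; 3 stages ⇒ order 3.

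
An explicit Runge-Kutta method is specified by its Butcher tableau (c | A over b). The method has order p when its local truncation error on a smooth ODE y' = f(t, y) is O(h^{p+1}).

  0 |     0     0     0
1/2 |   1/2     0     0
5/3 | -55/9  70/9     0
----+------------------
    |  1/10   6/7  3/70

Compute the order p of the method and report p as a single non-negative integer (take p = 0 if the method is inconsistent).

b = (1/10, 6/7, 3/70)
c = (0, 1/2, 5/3)
Ac = (0, 0, 35/9)
Σ b_i: 1/10·1 + 6/7·1 + 3/70·1 = 1 ✓
b·c: 6/7·1/2 + 3/70·5/3 = 1/2 ✓
b·c²: 6/7·1/4 + 3/70·25/9 = 1/3 ✓
b·Ac: 3/70·35/9 = 1/6 ✓; 3 stages ⇒ order 3.

3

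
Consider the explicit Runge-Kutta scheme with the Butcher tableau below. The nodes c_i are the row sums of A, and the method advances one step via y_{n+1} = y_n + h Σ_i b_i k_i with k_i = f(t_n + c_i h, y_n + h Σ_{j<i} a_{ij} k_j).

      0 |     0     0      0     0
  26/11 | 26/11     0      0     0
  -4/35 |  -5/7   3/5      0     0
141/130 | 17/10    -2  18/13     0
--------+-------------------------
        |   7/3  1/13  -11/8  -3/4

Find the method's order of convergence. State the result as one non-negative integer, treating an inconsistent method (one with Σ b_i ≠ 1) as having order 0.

0

b = (7/3, 1/13, -11/8, -3/4)
c = (0, 26/11, -4/35, 141/130)
Ac = (0, 0, 78/55, -24452/5005)
Σ b_i: 7/3·1 + 1/13·1 + (-11/8)·1 + (-3/4)·1 = 89/312 ≠ 1 ⇒ order 0.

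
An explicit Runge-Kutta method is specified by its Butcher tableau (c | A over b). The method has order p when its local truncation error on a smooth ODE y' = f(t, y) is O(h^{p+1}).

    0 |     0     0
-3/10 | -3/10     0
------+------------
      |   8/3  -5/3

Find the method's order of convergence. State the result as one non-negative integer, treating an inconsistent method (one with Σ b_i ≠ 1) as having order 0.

2

b = (8/3, -5/3)
c = (0, -3/10)
Σ b_i: 8/3·1 + (-5/3)·1 = 1 ✓
b·c: (-5/3)·(-3/10) = 1/2 ✓; 2 stages ⇒ order 2.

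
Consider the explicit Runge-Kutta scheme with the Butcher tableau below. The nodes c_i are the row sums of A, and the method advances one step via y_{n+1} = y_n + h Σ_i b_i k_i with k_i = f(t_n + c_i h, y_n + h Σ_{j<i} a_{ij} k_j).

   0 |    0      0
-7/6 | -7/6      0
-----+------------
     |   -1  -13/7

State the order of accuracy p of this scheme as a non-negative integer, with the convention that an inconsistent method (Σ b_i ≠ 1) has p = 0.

b = (-1, -13/7)
c = (0, -7/6)
Σ b_i: (-1)·1 + (-13/7)·1 = -20/7 ≠ 1 ⇒ order 0.

0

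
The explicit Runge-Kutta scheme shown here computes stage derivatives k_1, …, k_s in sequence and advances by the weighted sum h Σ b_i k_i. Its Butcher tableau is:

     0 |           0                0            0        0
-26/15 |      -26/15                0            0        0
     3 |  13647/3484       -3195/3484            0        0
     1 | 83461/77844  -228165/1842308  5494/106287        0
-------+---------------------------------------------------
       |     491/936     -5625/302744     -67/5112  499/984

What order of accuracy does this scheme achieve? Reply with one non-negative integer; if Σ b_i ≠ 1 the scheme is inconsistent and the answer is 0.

4

b = (491/936, -5625/302744, -67/5112, 499/984)
c = (0, -26/15, 3, 1)
Ac = (0, 0, 213/134, 369/998)
Σ b_i: 491/936·1 + (-5625/302744)·1 + (-67/5112)·1 + 499/984·1 = 1 ✓
b·c: (-5625/302744)·(-26/15) + (-67/5112)·3 + 499/984·1 = 1/2 ✓
b·c²: (-5625/302744)·676/225 + (-67/5112)·9 + 499/984·1 = 1/3 ✓
b·Ac: (-67/5112)·213/134 + 499/984·369/998 = 1/6 ✓
b·c³: (-5625/302744)·(-17576/3375) + (-67/5112)·27 + 499/984·1 = 1/4 ✓
b·(c∘Ac): (-67/5112)·639/134 + 499/984·369/998 = 1/8 ✓
b·Ac²: (-67/5112)·(-923/335) + 499/984·697/7485 = 1/12 ✓
b·A²c: 499/984·41/499 = 1/24 ✓; 4 stages ⇒ order 4.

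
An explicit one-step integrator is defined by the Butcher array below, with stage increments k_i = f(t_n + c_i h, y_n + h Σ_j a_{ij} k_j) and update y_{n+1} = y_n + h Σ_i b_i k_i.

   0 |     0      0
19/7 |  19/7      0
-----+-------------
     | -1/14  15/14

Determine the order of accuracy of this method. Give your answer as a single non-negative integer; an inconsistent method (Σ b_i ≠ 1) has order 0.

1

b = (-1/14, 15/14)
c = (0, 19/7)
Σ b_i: (-1/14)·1 + 15/14·1 = 1 ✓
b·c: 15/14·19/7 = 285/98 ≠ 1/2 ⇒ order 1.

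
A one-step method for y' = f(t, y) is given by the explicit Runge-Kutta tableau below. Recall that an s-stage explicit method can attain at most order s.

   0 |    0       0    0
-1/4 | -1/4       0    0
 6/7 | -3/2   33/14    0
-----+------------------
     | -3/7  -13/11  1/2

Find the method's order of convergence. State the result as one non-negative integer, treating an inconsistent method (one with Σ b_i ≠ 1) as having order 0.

b = (-3/7, -13/11, 1/2)
c = (0, -1/4, 6/7)
Ac = (0, 0, -33/56)
Σ b_i: (-3/7)·1 + (-13/11)·1 + 1/2·1 = -171/154 ≠ 1 ⇒ order 0.

0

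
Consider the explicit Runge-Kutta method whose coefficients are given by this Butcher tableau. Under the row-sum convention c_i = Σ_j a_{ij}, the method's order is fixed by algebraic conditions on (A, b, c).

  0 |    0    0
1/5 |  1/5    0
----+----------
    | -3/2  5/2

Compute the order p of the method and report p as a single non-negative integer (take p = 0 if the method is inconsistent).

2

b = (-3/2, 5/2)
c = (0, 1/5)
Σ b_i: (-3/2)·1 + 5/2·1 = 1 ✓
b·c: 5/2·1/5 = 1/2 ✓; 2 stages ⇒ order 2.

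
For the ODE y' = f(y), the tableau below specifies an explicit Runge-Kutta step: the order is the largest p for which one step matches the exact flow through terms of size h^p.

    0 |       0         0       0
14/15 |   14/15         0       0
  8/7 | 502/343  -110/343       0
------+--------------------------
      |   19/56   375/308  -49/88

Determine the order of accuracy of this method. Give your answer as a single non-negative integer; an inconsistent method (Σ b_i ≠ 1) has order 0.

b = (19/56, 375/308, -49/88)
c = (0, 14/15, 8/7)
Ac = (0, 0, -44/147)
Σ b_i: 19/56·1 + 375/308·1 + (-49/88)·1 = 1 ✓
b·c: 375/308·14/15 + (-49/88)·8/7 = 1/2 ✓
b·c²: 375/308·196/225 + (-49/88)·64/49 = 1/3 ✓
b·Ac: (-49/88)·(-44/147) = 1/6 ✓; 3 stages ⇒ order 3.

3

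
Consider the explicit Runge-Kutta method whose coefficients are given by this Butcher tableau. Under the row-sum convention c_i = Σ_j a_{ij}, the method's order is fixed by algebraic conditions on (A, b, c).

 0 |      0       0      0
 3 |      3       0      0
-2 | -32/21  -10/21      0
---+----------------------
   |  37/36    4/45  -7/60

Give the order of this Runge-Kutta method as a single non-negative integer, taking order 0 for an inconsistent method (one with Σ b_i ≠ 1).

3

b = (37/36, 4/45, -7/60)
c = (0, 3, -2)
Ac = (0, 0, -10/7)
Σ b_i: 37/36·1 + 4/45·1 + (-7/60)·1 = 1 ✓
b·c: 4/45·3 + (-7/60)·(-2) = 1/2 ✓
b·c²: 4/45·9 + (-7/60)·4 = 1/3 ✓
b·Ac: (-7/60)·(-10/7) = 1/6 ✓; 3 stages ⇒ order 3.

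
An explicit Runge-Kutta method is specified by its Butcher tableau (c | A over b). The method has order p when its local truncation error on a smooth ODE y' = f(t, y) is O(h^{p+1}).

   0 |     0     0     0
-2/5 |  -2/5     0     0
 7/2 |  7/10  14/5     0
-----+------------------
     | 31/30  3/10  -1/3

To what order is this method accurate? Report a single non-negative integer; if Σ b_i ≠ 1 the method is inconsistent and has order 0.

1

b = (31/30, 3/10, -1/3)
c = (0, -2/5, 7/2)
Ac = (0, 0, -28/25)
Σ b_i: 31/30·1 + 3/10·1 + (-1/3)·1 = 1 ✓
b·c: 3/10·(-2/5) + (-1/3)·7/2 = -193/150 ≠ 1/2 ⇒ order 1.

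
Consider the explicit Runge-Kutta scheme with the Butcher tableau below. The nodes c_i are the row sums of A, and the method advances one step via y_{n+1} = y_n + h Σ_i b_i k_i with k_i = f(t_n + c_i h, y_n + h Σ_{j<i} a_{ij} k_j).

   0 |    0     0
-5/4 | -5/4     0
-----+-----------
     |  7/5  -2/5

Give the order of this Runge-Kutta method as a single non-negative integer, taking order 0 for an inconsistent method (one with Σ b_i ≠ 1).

2

b = (7/5, -2/5)
c = (0, -5/4)
Σ b_i: 7/5·1 + (-2/5)·1 = 1 ✓
b·c: (-2/5)·(-5/4) = 1/2 ✓; 2 stages ⇒ order 2.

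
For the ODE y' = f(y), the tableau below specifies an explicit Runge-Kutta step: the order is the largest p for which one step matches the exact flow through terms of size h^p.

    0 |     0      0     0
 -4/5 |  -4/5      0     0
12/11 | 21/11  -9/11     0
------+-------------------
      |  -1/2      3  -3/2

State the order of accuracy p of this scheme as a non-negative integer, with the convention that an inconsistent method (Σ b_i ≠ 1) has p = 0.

b = (-1/2, 3, -3/2)
c = (0, -4/5, 12/11)
Ac = (0, 0, 36/55)
Σ b_i: (-1/2)·1 + 3·1 + (-3/2)·1 = 1 ✓
b·c: 3·(-4/5) + (-3/2)·12/11 = -222/55 ≠ 1/2 ⇒ order 1.

1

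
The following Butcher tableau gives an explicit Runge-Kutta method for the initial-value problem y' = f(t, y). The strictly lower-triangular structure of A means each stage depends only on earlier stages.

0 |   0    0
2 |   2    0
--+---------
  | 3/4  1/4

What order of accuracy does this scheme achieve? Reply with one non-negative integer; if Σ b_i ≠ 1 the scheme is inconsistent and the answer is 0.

2

b = (3/4, 1/4)
c = (0, 2)
Σ b_i: 3/4·1 + 1/4·1 = 1 ✓
b·c: 1/4·2 = 1/2 ✓; 2 stages ⇒ order 2.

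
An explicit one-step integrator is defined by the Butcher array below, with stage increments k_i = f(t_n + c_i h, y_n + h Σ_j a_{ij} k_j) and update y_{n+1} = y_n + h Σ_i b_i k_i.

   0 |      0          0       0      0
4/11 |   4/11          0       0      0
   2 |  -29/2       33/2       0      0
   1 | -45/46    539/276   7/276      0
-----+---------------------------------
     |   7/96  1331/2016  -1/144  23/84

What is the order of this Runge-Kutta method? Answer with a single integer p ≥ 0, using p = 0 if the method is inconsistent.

4

b = (7/96, 1331/2016, -1/144, 23/84)
c = (0, 4/11, 2, 1)
Ac = (0, 0, 6, 35/46)
Σ b_i: 7/96·1 + 1331/2016·1 + (-1/144)·1 + 23/84·1 = 1 ✓
b·c: 1331/2016·4/11 + (-1/144)·2 + 23/84·1 = 1/2 ✓
b·c²: 1331/2016·16/121 + (-1/144)·4 + 23/84·1 = 1/3 ✓
b·Ac: (-1/144)·6 + 23/84·35/46 = 1/6 ✓
b·c³: 1331/2016·64/1331 + (-1/144)·8 + 23/84·1 = 1/4 ✓
b·(c∘Ac): (-1/144)·12 + 23/84·35/46 = 1/8 ✓
b·Ac²: (-1/144)·24/11 + 23/84·91/253 = 1/12 ✓
b·A²c: 23/84·7/46 = 1/24 ✓; 4 stages ⇒ order 4.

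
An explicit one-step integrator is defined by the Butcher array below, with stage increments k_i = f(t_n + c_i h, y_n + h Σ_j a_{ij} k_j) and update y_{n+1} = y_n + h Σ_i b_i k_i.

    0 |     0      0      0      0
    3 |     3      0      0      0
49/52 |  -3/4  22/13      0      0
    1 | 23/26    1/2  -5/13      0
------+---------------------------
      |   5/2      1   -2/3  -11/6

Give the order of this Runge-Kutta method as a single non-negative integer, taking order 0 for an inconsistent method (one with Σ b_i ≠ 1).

1

b = (5/2, 1, -2/3, -11/6)
c = (0, 3, 49/52, 1)
Ac = (0, 0, 66/13, 769/676)
Σ b_i: 5/2·1 + 1·1 + (-2/3)·1 + (-11/6)·1 = 1 ✓
b·c: 1·3 + (-2/3)·49/52 + (-11/6)·1 = 7/13 ≠ 1/2 ⇒ order 1.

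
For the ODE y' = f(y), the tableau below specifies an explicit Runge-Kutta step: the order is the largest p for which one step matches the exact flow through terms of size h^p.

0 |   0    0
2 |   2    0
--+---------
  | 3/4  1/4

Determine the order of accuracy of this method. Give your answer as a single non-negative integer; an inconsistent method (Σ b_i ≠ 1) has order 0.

2

b = (3/4, 1/4)
c = (0, 2)
Σ b_i: 3/4·1 + 1/4·1 = 1 ✓
b·c: 1/4·2 = 1/2 ✓; 2 stages ⇒ order 2.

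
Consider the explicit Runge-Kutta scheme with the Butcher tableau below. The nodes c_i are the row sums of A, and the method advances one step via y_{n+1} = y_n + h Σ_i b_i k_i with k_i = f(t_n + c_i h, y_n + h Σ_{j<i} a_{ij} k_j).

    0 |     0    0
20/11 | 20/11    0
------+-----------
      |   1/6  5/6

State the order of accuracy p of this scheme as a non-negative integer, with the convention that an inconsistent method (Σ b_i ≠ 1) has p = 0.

1

b = (1/6, 5/6)
c = (0, 20/11)
Σ b_i: 1/6·1 + 5/6·1 = 1 ✓
b·c: 5/6·20/11 = 50/33 ≠ 1/2 ⇒ order 1.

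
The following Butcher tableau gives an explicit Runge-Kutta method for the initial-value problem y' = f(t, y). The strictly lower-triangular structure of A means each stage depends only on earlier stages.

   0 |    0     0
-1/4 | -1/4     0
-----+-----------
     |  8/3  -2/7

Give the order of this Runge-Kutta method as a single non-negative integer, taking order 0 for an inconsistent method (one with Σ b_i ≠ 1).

b = (8/3, -2/7)
c = (0, -1/4)
Σ b_i: 8/3·1 + (-2/7)·1 = 50/21 ≠ 1 ⇒ order 0.

0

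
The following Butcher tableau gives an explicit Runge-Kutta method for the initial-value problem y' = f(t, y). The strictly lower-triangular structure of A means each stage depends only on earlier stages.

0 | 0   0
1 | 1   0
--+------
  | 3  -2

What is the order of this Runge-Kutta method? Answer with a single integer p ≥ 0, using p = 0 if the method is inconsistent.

b = (3, -2)
c = (0, 1)
Σ b_i: 3·1 + (-2)·1 = 1 ✓
b·c: (-2)·1 = -2 ≠ 1/2 ⇒ order 1.

1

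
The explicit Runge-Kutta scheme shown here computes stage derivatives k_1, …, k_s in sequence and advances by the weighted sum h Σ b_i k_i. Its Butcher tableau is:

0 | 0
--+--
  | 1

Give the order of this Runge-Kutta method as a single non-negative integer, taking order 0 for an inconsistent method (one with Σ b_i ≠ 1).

1

b = (1)
c = (0)
Σ b_i: 1·1 = 1 ✓; 1 stage ⇒ order 1.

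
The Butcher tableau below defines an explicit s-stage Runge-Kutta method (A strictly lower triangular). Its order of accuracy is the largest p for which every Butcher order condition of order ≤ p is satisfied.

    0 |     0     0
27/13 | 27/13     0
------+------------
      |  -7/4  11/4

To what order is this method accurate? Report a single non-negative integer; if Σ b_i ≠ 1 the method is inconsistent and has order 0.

1

b = (-7/4, 11/4)
c = (0, 27/13)
Σ b_i: (-7/4)·1 + 11/4·1 = 1 ✓
b·c: 11/4·27/13 = 297/52 ≠ 1/2 ⇒ order 1.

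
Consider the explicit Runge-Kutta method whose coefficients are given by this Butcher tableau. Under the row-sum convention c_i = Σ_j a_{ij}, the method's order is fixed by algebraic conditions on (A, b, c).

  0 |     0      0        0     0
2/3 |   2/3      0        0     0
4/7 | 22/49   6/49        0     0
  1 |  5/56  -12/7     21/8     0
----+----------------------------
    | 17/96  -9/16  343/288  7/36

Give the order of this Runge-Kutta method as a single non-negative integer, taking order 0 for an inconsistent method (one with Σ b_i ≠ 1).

b = (17/96, -9/16, 343/288, 7/36)
c = (0, 2/3, 4/7, 1)
Ac = (0, 0, 4/49, 5/14)
Σ b_i: 17/96·1 + (-9/16)·1 + 343/288·1 + 7/36·1 = 1 ✓
b·c: (-9/16)·2/3 + 343/288·4/7 + 7/36·1 = 1/2 ✓
b·c²: (-9/16)·4/9 + 343/288·16/49 + 7/36·1 = 1/3 ✓
b·Ac: 343/288·4/49 + 7/36·5/14 = 1/6 ✓
b·c³: (-9/16)·8/27 + 343/288·64/343 + 7/36·1 = 1/4 ✓
b·(c∘Ac): 343/288·16/343 + 7/36·5/14 = 1/8 ✓
b·Ac²: 343/288·8/147 + 7/36·2/21 = 1/12 ✓
b·A²c: 7/36·3/14 = 1/24 ✓; 4 stages ⇒ order 4.

4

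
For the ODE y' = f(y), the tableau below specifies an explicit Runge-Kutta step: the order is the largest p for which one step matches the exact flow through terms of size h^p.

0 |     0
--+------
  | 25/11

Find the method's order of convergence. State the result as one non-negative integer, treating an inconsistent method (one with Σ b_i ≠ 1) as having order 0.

b = (25/11)
c = (0)
Σ b_i: 25/11·1 = 25/11 ≠ 1 ⇒ order 0.

0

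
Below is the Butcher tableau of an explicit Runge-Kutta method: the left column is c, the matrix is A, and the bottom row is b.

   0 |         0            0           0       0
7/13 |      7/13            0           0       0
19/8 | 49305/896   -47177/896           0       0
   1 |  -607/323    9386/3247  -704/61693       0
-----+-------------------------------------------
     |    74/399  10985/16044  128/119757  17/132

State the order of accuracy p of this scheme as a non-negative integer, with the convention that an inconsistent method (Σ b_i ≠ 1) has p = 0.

4

b = (74/399, 10985/16044, 128/119757, 17/132)
c = (0, 7/13, 19/8, 1)
Ac = (0, 0, -3629/128, 26/17)
Σ b_i: 74/399·1 + 10985/16044·1 + 128/119757·1 + 17/132·1 = 1 ✓
b·c: 10985/16044·7/13 + 128/119757·19/8 + 17/132·1 = 1/2 ✓
b·c²: 10985/16044·49/169 + 128/119757·361/64 + 17/132·1 = 1/3 ✓
b·Ac: 128/119757·(-3629/128) + 17/132·26/17 = 1/6 ✓
b·c³: 10985/16044·343/2197 + 128/119757·6859/512 + 17/132·1 = 1/4 ✓
b·(c∘Ac): 128/119757·(-68951/1024) + 17/132·26/17 = 1/8 ✓
b·Ac²: 128/119757·(-25403/1664) + 17/132·171/221 = 1/12 ✓
b·A²c: 17/132·11/34 = 1/24 ✓; 4 stages ⇒ order 4.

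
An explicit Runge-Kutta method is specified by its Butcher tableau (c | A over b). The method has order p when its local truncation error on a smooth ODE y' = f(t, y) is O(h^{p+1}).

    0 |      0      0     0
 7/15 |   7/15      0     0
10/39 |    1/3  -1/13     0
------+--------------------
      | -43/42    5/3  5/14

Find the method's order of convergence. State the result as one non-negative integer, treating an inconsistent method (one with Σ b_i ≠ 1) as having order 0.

b = (-43/42, 5/3, 5/14)
c = (0, 7/15, 10/39)
Ac = (0, 0, -7/195)
Σ b_i: (-43/42)·1 + 5/3·1 + 5/14·1 = 1 ✓
b·c: 5/3·7/15 + 5/14·10/39 = 712/819 ≠ 1/2 ⇒ order 1.

1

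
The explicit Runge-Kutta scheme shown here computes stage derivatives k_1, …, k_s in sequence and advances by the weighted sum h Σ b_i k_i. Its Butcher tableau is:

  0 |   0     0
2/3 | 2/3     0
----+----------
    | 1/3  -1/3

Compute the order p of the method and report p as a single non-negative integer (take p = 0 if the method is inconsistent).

0

b = (1/3, -1/3)
c = (0, 2/3)
Σ b_i: 1/3·1 + (-1/3)·1 = 0 ≠ 1 ⇒ order 0.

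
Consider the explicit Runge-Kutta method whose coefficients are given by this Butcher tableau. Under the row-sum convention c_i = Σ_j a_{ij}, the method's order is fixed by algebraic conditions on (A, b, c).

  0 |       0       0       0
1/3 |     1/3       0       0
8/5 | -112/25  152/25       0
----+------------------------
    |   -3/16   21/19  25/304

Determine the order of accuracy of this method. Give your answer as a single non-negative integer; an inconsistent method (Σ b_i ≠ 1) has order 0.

b = (-3/16, 21/19, 25/304)
c = (0, 1/3, 8/5)
Ac = (0, 0, 152/75)
Σ b_i: (-3/16)·1 + 21/19·1 + 25/304·1 = 1 ✓
b·c: 21/19·1/3 + 25/304·8/5 = 1/2 ✓
b·c²: 21/19·1/9 + 25/304·64/25 = 1/3 ✓
b·Ac: 25/304·152/75 = 1/6 ✓; 3 stages ⇒ order 3.

3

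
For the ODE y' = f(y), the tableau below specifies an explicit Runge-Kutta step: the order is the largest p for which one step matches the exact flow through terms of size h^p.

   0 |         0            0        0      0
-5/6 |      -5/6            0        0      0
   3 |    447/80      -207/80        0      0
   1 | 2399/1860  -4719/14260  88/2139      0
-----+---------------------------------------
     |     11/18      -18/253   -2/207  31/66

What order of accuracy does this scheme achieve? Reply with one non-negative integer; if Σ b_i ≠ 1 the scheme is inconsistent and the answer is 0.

b = (11/18, -18/253, -2/207, 31/66)
c = (0, -5/6, 3, 1)
Ac = (0, 0, 69/32, 99/248)
Σ b_i: 11/18·1 + (-18/253)·1 + (-2/207)·1 + 31/66·1 = 1 ✓
b·c: (-18/253)·(-5/6) + (-2/207)·3 + 31/66·1 = 1/2 ✓
b·c²: (-18/253)·25/36 + (-2/207)·9 + 31/66·1 = 1/3 ✓
b·Ac: (-2/207)·69/32 + 31/66·99/248 = 1/6 ✓
b·c³: (-18/253)·(-125/216) + (-2/207)·27 + 31/66·1 = 1/4 ✓
b·(c∘Ac): (-2/207)·207/32 + 31/66·99/248 = 1/8 ✓
b·Ac²: (-2/207)·(-115/64) + 31/66·209/1488 = 1/12 ✓
b·A²c: 31/66·11/124 = 1/24 ✓; 4 stages ⇒ order 4.

4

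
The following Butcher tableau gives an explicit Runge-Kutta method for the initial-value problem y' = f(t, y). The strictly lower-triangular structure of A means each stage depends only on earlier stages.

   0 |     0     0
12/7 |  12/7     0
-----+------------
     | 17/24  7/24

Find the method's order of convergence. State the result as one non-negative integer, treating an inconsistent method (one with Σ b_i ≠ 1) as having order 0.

b = (17/24, 7/24)
c = (0, 12/7)
Σ b_i: 17/24·1 + 7/24·1 = 1 ✓
b·c: 7/24·12/7 = 1/2 ✓; 2 stages ⇒ order 2.

2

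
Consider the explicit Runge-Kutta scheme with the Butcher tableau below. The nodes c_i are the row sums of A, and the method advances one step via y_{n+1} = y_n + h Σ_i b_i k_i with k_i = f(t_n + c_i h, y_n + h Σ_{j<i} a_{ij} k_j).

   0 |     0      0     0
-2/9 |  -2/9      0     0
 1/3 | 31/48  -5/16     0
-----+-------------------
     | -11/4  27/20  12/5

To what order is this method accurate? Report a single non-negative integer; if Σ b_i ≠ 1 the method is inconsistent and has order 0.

b = (-11/4, 27/20, 12/5)
c = (0, -2/9, 1/3)
Ac = (0, 0, 5/72)
Σ b_i: (-11/4)·1 + 27/20·1 + 12/5·1 = 1 ✓
b·c: 27/20·(-2/9) + 12/5·1/3 = 1/2 ✓
b·c²: 27/20·4/81 + 12/5·1/9 = 1/3 ✓
b·Ac: 12/5·5/72 = 1/6 ✓; 3 stages ⇒ order 3.

3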